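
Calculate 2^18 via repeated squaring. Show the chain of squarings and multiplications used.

Computing 2^18 by squaring (build up from 2^1; each line after the first costs one multiplication):

2^1 = 2
2^2 = (2^1)^2 = 2^2 = 4
2^4 = (2^2)^2 = 4^2 = 16
2^8 = (2^4)^2 = 16^2 = 256
2^9 = 2 * 2^8 = 2 * 256 = 512
2^18 = (2^9)^2 = 512^2 = 262144

Result: 262144
Multiplications needed: 5 (5 lines after 2^1)

2^18 = 262144. Using exponentiation by squaring, this requires 5 multiplications. The key idea: if the exponent is even, square the half-power; if odd, multiply by the base once.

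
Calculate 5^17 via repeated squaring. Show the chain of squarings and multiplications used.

Computing 5^17 by squaring (build up from 5^1; each line after the first costs one multiplication):

5^1 = 5
5^2 = (5^1)^2 = 5^2 = 25
5^4 = (5^2)^2 = 25^2 = 625
5^8 = (5^4)^2 = 625^2 = 390625
5^16 = (5^8)^2 = 390625^2 = 152587890625
5^17 = 5 * 5^16 = 5 * 152587890625 = 762939453125

Result: 762939453125
Multiplications needed: 5 (5 lines after 5^1)

5^17 = 762939453125. Using exponentiation by squaring, this requires 5 multiplications. The key idea: if the exponent is even, square the half-power; if odd, multiply by the base once.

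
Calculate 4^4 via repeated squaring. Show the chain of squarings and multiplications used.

Computing 4^4 by squaring (build up from 4^1; each line after the first costs one multiplication):

4^1 = 4
4^2 = (4^1)^2 = 4^2 = 16
4^4 = (4^2)^2 = 16^2 = 256

Result: 256
Multiplications needed: 2 (2 lines after 4^1)

4^4 = 256. Using exponentiation by squaring, this requires 2 multiplications. The key idea: if the exponent is even, square the half-power; if odd, multiply by the base once.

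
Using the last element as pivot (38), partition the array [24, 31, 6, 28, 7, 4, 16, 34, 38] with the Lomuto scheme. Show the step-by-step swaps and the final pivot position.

Lomuto partition with pivot = 38:

Initial array: [24, 31, 6, 28, 7, 4, 16, 34, 38]

arr[0]=24 <= 38: swap with position 0, array becomes [24, 31, 6, 28, 7, 4, 16, 34, 38]
arr[1]=31 <= 38: swap with position 1, array becomes [24, 31, 6, 28, 7, 4, 16, 34, 38]
arr[2]=6 <= 38: swap with position 2, array becomes [24, 31, 6, 28, 7, 4, 16, 34, 38]
arr[3]=28 <= 38: swap with position 3, array becomes [24, 31, 6, 28, 7, 4, 16, 34, 38]
arr[4]=7 <= 38: swap with position 4, array becomes [24, 31, 6, 28, 7, 4, 16, 34, 38]
arr[5]=4 <= 38: swap with position 5, array becomes [24, 31, 6, 28, 7, 4, 16, 34, 38]
arr[6]=16 <= 38: swap with position 6, array becomes [24, 31, 6, 28, 7, 4, 16, 34, 38]
arr[7]=34 <= 38: swap with position 7, array becomes [24, 31, 6, 28, 7, 4, 16, 34, 38]

Place pivot at position 8: [24, 31, 6, 28, 7, 4, 16, 34, 38]
Pivot position: 8

After partitioning with pivot 38, the array becomes [24, 31, 6, 28, 7, 4, 16, 34, 38]. The pivot is placed at index 8. All elements to the left of the pivot are <= 38, and all elements to the right are > 38.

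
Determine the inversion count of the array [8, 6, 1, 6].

Finding inversions in [8, 6, 1, 6]:

(0, 1): arr[0]=8 > arr[1]=6
(0, 2): arr[0]=8 > arr[2]=1
(0, 3): arr[0]=8 > arr[3]=6
(1, 2): arr[1]=6 > arr[2]=1

Total inversions: 4

The array has 4 inversion(s): (0,1), (0,2), (0,3), (1,2). Each pair (i,j) satisfies i < j and arr[i] > arr[j].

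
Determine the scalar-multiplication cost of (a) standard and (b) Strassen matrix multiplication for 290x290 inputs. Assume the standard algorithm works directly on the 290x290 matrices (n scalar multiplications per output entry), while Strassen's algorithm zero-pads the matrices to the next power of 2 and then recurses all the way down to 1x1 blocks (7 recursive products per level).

Matrix multiplication for 290x290 matrices:

Strassen's algorithm requires power-of-2 dimensions. Pad 290x290 to 512x512 (next power of 2).

Standard algorithm: 290^3 = 24389000 multiplications
Strassen's algorithm: 7^(log2(512)) = 7^9 = 40353607 multiplications
Difference: 24389000 - 40353607 = -15964607 (Strassen uses MORE here due to padding overhead — for small or just-over-power-of-2 n, padding can outweigh the per-level savings)

Standard: 24389000 multiplications (290^3). Strassen: 40353607 multiplications (7^9, after padding to 512x512). Strassen reduces 8 recursive multiplications to 7 at each level.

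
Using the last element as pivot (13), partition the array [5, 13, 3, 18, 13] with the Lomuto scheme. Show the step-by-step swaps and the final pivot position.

Lomuto partition with pivot = 13:

Initial array: [5, 13, 3, 18, 13]

arr[0]=5 <= 13: swap with position 0, array becomes [5, 13, 3, 18, 13]
arr[1]=13 <= 13: swap with position 1, array becomes [5, 13, 3, 18, 13]
arr[2]=3 <= 13: swap with position 2, array becomes [5, 13, 3, 18, 13]
arr[3]=18 > 13: no swap

Place pivot at position 3: [5, 13, 3, 13, 18]
Pivot position: 3

After partitioning with pivot 13, the array becomes [5, 13, 3, 13, 18]. The pivot is placed at index 3. All elements to the left of the pivot are <= 13, and all elements to the right are > 13.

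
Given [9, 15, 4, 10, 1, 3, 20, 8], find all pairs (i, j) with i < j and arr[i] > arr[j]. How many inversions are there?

Finding inversions in [9, 15, 4, 10, 1, 3, 20, 8]:

(0, 2): arr[0]=9 > arr[2]=4
(0, 4): arr[0]=9 > arr[4]=1
(0, 5): arr[0]=9 > arr[5]=3
(0, 7): arr[0]=9 > arr[7]=8
(1, 2): arr[1]=15 > arr[2]=4
(1, 3): arr[1]=15 > arr[3]=10
(1, 4): arr[1]=15 > arr[4]=1
(1, 5): arr[1]=15 > arr[5]=3
(1, 7): arr[1]=15 > arr[7]=8
(2, 4): arr[2]=4 > arr[4]=1
(2, 5): arr[2]=4 > arr[5]=3
(3, 4): arr[3]=10 > arr[4]=1
(3, 5): arr[3]=10 > arr[5]=3
(3, 7): arr[3]=10 > arr[7]=8
(6, 7): arr[6]=20 > arr[7]=8

Total inversions: 15

The array has 15 inversion(s): (0,2), (0,4), (0,5), (0,7), (1,2), (1,3), (1,4), (1,5), (1,7), (2,4), (2,5), (3,4), (3,5), (3,7), (6,7). Each pair (i,j) satisfies i < j and arr[i] > arr[j].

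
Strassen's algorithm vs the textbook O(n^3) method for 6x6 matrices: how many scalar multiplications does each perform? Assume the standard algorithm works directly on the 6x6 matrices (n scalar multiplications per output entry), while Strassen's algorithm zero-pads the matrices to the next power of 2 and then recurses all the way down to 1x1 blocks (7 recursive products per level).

Matrix multiplication for 6x6 matrices:

Strassen's algorithm requires power-of-2 dimensions. Pad 6x6 to 8x8 (next power of 2).

Standard algorithm: 6^3 = 216 multiplications
Strassen's algorithm: 7^(log2(8)) = 7^3 = 343 multiplications
Difference: 216 - 343 = -127 (Strassen uses MORE here due to padding overhead — for small or just-over-power-of-2 n, padding can outweigh the per-level savings)

Standard: 216 multiplications (6^3). Strassen: 343 multiplications (7^3, after padding to 8x8). Strassen reduces 8 recursive multiplications to 7 at each level.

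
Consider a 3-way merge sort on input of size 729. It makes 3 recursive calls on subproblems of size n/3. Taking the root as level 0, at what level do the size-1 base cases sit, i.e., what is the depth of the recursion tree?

For divide and conquer with division factor 3:

Problem sizes at each level:
Level 0: 729
Level 1: 243
Level 2: 81
Level 3: 27
Level 4: 9
Level 5: 3
Level 6: 1

The root is level 0 and the size-1 base case is level 6 (the tree spans levels 0 through 6, i.e. 7 levels counting the root), so the depth is the number of divisions: log_3(729) = 6

The recursion tree depth is log_3(729) = 6. At each level, the problem size is divided by 3, so it takes 6 divisions to reduce to a base case of size 1. The algorithm makes 3 recursive calls at each level.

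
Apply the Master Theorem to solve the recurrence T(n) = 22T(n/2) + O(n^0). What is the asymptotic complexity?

Master Theorem for T(n) = 22T(n/2) + O(n^0):

a = 22, b = 2, c = 0
log_b(a) = log_2(22) = 4.4594

Case 1: c = 0 < log_2(22) = 4.4594
T(n) = O(n^(log_2 22))

For T(n) = 22T(n/2) + O(n^0): log_2(22) = 4.4594. This is Case 1 of the Master Theorem (c < log_b(a), work dominated by leaves), giving O(n^(log_2 22)).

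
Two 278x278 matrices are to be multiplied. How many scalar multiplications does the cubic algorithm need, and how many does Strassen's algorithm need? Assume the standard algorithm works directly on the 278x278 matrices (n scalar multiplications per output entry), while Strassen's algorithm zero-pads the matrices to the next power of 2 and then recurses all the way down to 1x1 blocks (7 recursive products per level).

Matrix multiplication for 278x278 matrices:

Strassen's algorithm requires power-of-2 dimensions. Pad 278x278 to 512x512 (next power of 2).

Standard algorithm: 278^3 = 21484952 multiplications
Strassen's algorithm: 7^(log2(512)) = 7^9 = 40353607 multiplications
Difference: 21484952 - 40353607 = -18868655 (Strassen uses MORE here due to padding overhead — for small or just-over-power-of-2 n, padding can outweigh the per-level savings)

Standard: 21484952 multiplications (278^3). Strassen: 40353607 multiplications (7^9, after padding to 512x512). Strassen reduces 8 recursive multiplications to 7 at each level.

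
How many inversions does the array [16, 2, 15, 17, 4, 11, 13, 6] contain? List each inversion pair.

Finding inversions in [16, 2, 15, 17, 4, 11, 13, 6]:

(0, 1): arr[0]=16 > arr[1]=2
(0, 2): arr[0]=16 > arr[2]=15
(0, 4): arr[0]=16 > arr[4]=4
(0, 5): arr[0]=16 > arr[5]=11
(0, 6): arr[0]=16 > arr[6]=13
(0, 7): arr[0]=16 > arr[7]=6
(2, 4): arr[2]=15 > arr[4]=4
(2, 5): arr[2]=15 > arr[5]=11
(2, 6): arr[2]=15 > arr[6]=13
(2, 7): arr[2]=15 > arr[7]=6
(3, 4): arr[3]=17 > arr[4]=4
(3, 5): arr[3]=17 > arr[5]=11
(3, 6): arr[3]=17 > arr[6]=13
(3, 7): arr[3]=17 > arr[7]=6
(5, 7): arr[5]=11 > arr[7]=6
(6, 7): arr[6]=13 > arr[7]=6

Total inversions: 16

The array has 16 inversion(s): (0,1), (0,2), (0,4), (0,5), (0,6), (0,7), (2,4), (2,5), (2,6), (2,7), (3,4), (3,5), (3,6), (3,7), (5,7), (6,7). Each pair (i,j) satisfies i < j and arr[i] > arr[j].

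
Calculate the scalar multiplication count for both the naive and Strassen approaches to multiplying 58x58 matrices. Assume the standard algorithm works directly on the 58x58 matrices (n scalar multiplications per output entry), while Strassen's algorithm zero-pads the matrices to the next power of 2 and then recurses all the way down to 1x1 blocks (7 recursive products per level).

Matrix multiplication for 58x58 matrices:

Strassen's algorithm requires power-of-2 dimensions. Pad 58x58 to 64x64 (next power of 2).

Standard algorithm: 58^3 = 195112 multiplications
Strassen's algorithm: 7^(log2(64)) = 7^6 = 117649 multiplications
Savings: 195112 - 117649 = 77463 multiplications

Standard: 195112 multiplications (58^3). Strassen: 117649 multiplications (7^6, after padding to 64x64). Strassen reduces 8 recursive multiplications to 7 at each level.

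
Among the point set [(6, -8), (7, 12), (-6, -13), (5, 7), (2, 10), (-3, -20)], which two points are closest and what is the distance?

Computing all pairwise distances among 6 points:

d((6, -8), (7, 12)) = 20.025
d((6, -8), (-6, -13)) = 13.0
d((6, -8), (5, 7)) = 15.0333
d((6, -8), (2, 10)) = 18.4391
d((6, -8), (-3, -20)) = 15.0
d((7, 12), (-6, -13)) = 28.178
d((7, 12), (5, 7)) = 5.3852
d((7, 12), (2, 10)) = 5.3852
d((7, 12), (-3, -20)) = 33.5261
d((-6, -13), (5, 7)) = 22.8254
d((-6, -13), (2, 10)) = 24.3516
d((-6, -13), (-3, -20)) = 7.6158
d((5, 7), (2, 10)) = 4.2426 <-- minimum
d((5, 7), (-3, -20)) = 28.1603
d((2, 10), (-3, -20)) = 30.4138

Closest pair: (5, 7) and (2, 10) with distance 4.2426

The closest pair is (5, 7) and (2, 10) with Euclidean distance 4.2426. For 6 points, brute-force pairwise comparison is shown above. For large n, the divide-and-conquer algorithm (sort by x, recurse on halves, check the dividing strip) achieves O(n log n).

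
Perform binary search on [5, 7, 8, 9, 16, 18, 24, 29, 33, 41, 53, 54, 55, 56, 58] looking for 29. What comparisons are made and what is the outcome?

Binary search for 29 in [5, 7, 8, 9, 16, 18, 24, 29, 33, 41, 53, 54, 55, 56, 58]:

lo=0, hi=14, mid=7, arr[mid]=29 -> Found target at index 7!

Binary search finds 29 at index 7 after 1 comparisons. The search repeatedly halves the search space by comparing with the middle element.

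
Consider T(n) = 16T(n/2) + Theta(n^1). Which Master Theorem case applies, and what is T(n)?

Master Theorem for T(n) = 16T(n/2) + O(n^1):

a = 16, b = 2, c = 1
log_b(a) = log_2(16) = 4.0000

Case 1: c = 1 < log_2(16) = 4.0000
T(n) = O(n^(log_2 16)) = O(n^4)

For T(n) = 16T(n/2) + O(n^1): log_2(16) = 4.0000. This is Case 1 of the Master Theorem (c < log_b(a), work dominated by leaves), giving O(n^4).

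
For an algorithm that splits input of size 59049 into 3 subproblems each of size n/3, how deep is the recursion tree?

For divide and conquer with division factor 3:

Problem sizes at each level:
Level 0: 59049
Level 1: 19683
Level 2: 6561
Level 3: 2187
Level 4: 729
Level 5: 243
Level 6: 81
Level 7: 27
Level 8: 9
Level 9: 3
Level 10: 1

The root is level 0 and the size-1 base case is level 10 (the tree spans levels 0 through 10, i.e. 11 levels counting the root), so the depth is the number of divisions: log_3(59049) = 10

The recursion tree depth is log_3(59049) = 10. At each level, the problem size is divided by 3, so it takes 10 divisions to reduce to a base case of size 1. The algorithm makes 3 recursive calls at each level.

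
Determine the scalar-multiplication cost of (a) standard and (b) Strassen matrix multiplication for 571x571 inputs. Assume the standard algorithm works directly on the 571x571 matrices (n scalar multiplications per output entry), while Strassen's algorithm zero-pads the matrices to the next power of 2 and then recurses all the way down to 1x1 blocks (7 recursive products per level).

Matrix multiplication for 571x571 matrices:

Strassen's algorithm requires power-of-2 dimensions. Pad 571x571 to 1024x1024 (next power of 2).

Standard algorithm: 571^3 = 186169411 multiplications
Strassen's algorithm: 7^(log2(1024)) = 7^10 = 282475249 multiplications
Difference: 186169411 - 282475249 = -96305838 (Strassen uses MORE here due to padding overhead — for small or just-over-power-of-2 n, padding can outweigh the per-level savings)

Standard: 186169411 multiplications (571^3). Strassen: 282475249 multiplications (7^10, after padding to 1024x1024). Strassen reduces 8 recursive multiplications to 7 at each level.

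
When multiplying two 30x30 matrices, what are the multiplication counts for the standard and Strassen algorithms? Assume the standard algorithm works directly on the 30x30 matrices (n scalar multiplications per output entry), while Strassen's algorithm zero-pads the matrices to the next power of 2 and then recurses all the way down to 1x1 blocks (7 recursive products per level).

Matrix multiplication for 30x30 matrices:

Strassen's algorithm requires power-of-2 dimensions. Pad 30x30 to 32x32 (next power of 2).

Standard algorithm: 30^3 = 27000 multiplications
Strassen's algorithm: 7^(log2(32)) = 7^5 = 16807 multiplications
Savings: 27000 - 16807 = 10193 multiplications

Standard: 27000 multiplications (30^3). Strassen: 16807 multiplications (7^5, after padding to 32x32). Strassen reduces 8 recursive multiplications to 7 at each level.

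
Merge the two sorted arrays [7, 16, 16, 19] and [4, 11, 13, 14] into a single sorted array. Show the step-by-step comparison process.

Merging process:

Compare 7 vs 4: take 4 from right. Merged: [4]
Compare 7 vs 11: take 7 from left. Merged: [4, 7]
Compare 16 vs 11: take 11 from right. Merged: [4, 7, 11]
Compare 16 vs 13: take 13 from right. Merged: [4, 7, 11, 13]
Compare 16 vs 14: take 14 from right. Merged: [4, 7, 11, 13, 14]
Append remaining from left: [16, 16, 19]. Merged: [4, 7, 11, 13, 14, 16, 16, 19]

Final merged array: [4, 7, 11, 13, 14, 16, 16, 19]
Total comparisons: 5

The merged array is [4, 7, 11, 13, 14, 16, 16, 19], requiring 5 comparisons. The merge step runs in O(n) time where n is the total number of elements.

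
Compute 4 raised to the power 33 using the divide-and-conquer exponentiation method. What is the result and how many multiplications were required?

Computing 4^33 by squaring (build up from 4^1; each line after the first costs one multiplication):

4^1 = 4
4^2 = (4^1)^2 = 4^2 = 16
4^4 = (4^2)^2 = 16^2 = 256
4^8 = (4^4)^2 = 256^2 = 65536
4^16 = (4^8)^2 = 65536^2 = 4294967296
4^32 = (4^16)^2 = 4294967296^2 = 18446744073709551616
4^33 = 4 * 4^32 = 4 * 18446744073709551616 = 73786976294838206464

Result: 73786976294838206464
Multiplications needed: 6 (6 lines after 4^1)

4^33 = 73786976294838206464. Using exponentiation by squaring, this requires 6 multiplications. The key idea: if the exponent is even, square the half-power; if odd, multiply by the base once.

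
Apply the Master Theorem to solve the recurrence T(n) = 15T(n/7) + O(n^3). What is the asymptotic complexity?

Master Theorem for T(n) = 15T(n/7) + O(n^3):

a = 15, b = 7, c = 3
log_b(a) = log_7(15) = 1.3917

Case 3: c = 3 > log_7(15) = 1.3917
T(n) = O(n^3) = O(n^3)

For T(n) = 15T(n/7) + O(n^3): log_7(15) = 1.3917. This is Case 3 of the Master Theorem (c > log_b(a), work dominated by root), giving O(n^3).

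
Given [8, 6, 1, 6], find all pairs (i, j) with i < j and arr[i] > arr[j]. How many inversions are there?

Finding inversions in [8, 6, 1, 6]:

(0, 1): arr[0]=8 > arr[1]=6
(0, 2): arr[0]=8 > arr[2]=1
(0, 3): arr[0]=8 > arr[3]=6
(1, 2): arr[1]=6 > arr[2]=1

Total inversions: 4

The array has 4 inversion(s): (0,1), (0,2), (0,3), (1,2). Each pair (i,j) satisfies i < j and arr[i] > arr[j].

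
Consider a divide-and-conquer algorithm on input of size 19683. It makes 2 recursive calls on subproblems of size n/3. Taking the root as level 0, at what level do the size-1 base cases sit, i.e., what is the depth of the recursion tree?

For divide and conquer with division factor 3:

Problem sizes at each level:
Level 0: 19683
Level 1: 6561
Level 2: 2187
Level 3: 729
Level 4: 243
Level 5: 81
Level 6: 27
Level 7: 9
Level 8: 3
Level 9: 1

The root is level 0 and the size-1 base case is level 9 (the tree spans levels 0 through 9, i.e. 10 levels counting the root), so the depth is the number of divisions: log_3(19683) = 9

The recursion tree depth is log_3(19683) = 9. At each level, the problem size is divided by 3, so it takes 9 divisions to reduce to a base case of size 1. The algorithm makes 2 recursive calls at each level.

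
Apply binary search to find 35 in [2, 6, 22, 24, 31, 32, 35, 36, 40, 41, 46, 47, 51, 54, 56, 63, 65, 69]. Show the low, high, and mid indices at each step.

Binary search for 35 in [2, 6, 22, 24, 31, 32, 35, 36, 40, 41, 46, 47, 51, 54, 56, 63, 65, 69]:

lo=0, hi=17, mid=8, arr[mid]=40 -> 40 > 35, search left half
lo=0, hi=7, mid=3, arr[mid]=24 -> 24 < 35, search right half
lo=4, hi=7, mid=5, arr[mid]=32 -> 32 < 35, search right half
lo=6, hi=7, mid=6, arr[mid]=35 -> Found target at index 6!

Binary search finds 35 at index 6 after 4 comparisons. The search repeatedly halves the search space by comparing with the middle element.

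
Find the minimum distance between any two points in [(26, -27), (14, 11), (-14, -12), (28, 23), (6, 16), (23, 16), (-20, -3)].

Computing all pairwise distances among 7 points:

d((26, -27), (14, 11)) = 39.8497
d((26, -27), (-14, -12)) = 42.72
d((26, -27), (28, 23)) = 50.04
d((26, -27), (6, 16)) = 47.4236
d((26, -27), (23, 16)) = 43.1045
d((26, -27), (-20, -3)) = 51.8845
d((14, 11), (-14, -12)) = 36.2353
d((14, 11), (28, 23)) = 18.4391
d((14, 11), (6, 16)) = 9.434
d((14, 11), (23, 16)) = 10.2956
d((14, 11), (-20, -3)) = 36.7696
d((-14, -12), (28, 23)) = 54.6717
d((-14, -12), (6, 16)) = 34.4093
d((-14, -12), (23, 16)) = 46.4004
d((-14, -12), (-20, -3)) = 10.8167
d((28, 23), (6, 16)) = 23.0868
d((28, 23), (23, 16)) = 8.6023 <-- minimum
d((28, 23), (-20, -3)) = 54.5894
d((6, 16), (23, 16)) = 17.0
d((6, 16), (-20, -3)) = 32.2025
d((23, 16), (-20, -3)) = 47.0106

Closest pair: (28, 23) and (23, 16) with distance 8.6023

The closest pair is (28, 23) and (23, 16) with Euclidean distance 8.6023. For 7 points, brute-force pairwise comparison is shown above. For large n, the divide-and-conquer algorithm (sort by x, recurse on halves, check the dividing strip) achieves O(n log n).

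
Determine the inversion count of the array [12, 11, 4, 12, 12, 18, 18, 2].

Finding inversions in [12, 11, 4, 12, 12, 18, 18, 2]:

(0, 1): arr[0]=12 > arr[1]=11
(0, 2): arr[0]=12 > arr[2]=4
(0, 7): arr[0]=12 > arr[7]=2
(1, 2): arr[1]=11 > arr[2]=4
(1, 7): arr[1]=11 > arr[7]=2
(2, 7): arr[2]=4 > arr[7]=2
(3, 7): arr[3]=12 > arr[7]=2
(4, 7): arr[4]=12 > arr[7]=2
(5, 7): arr[5]=18 > arr[7]=2
(6, 7): arr[6]=18 > arr[7]=2

Total inversions: 10

The array has 10 inversion(s): (0,1), (0,2), (0,7), (1,2), (1,7), (2,7), (3,7), (4,7), (5,7), (6,7). Each pair (i,j) satisfies i < j and arr[i] > arr[j].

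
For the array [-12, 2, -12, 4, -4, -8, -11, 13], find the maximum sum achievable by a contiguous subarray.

Using Kadane's algorithm on [-12, 2, -12, 4, -4, -8, -11, 13]:

Scanning through the array:
Position 1 (value 2): max_ending_here = 2, max_so_far = 2
Position 2 (value -12): max_ending_here = -10, max_so_far = 2
Position 3 (value 4): max_ending_here = 4, max_so_far = 4
Position 4 (value -4): max_ending_here = 0, max_so_far = 4
Position 5 (value -8): max_ending_here = -8, max_so_far = 4
Position 6 (value -11): max_ending_here = -11, max_so_far = 4
Position 7 (value 13): max_ending_here = 13, max_so_far = 13

Maximum subarray: [13]
Maximum sum: 13

The maximum subarray is [13] with sum 13. This subarray runs from index 7 to index 7.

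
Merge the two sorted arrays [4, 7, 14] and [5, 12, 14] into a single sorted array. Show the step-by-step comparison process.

Merging process:

Compare 4 vs 5: take 4 from left. Merged: [4]
Compare 7 vs 5: take 5 from right. Merged: [4, 5]
Compare 7 vs 12: take 7 from left. Merged: [4, 5, 7]
Compare 14 vs 12: take 12 from right. Merged: [4, 5, 7, 12]
Compare 14 vs 14: take 14 from left. Merged: [4, 5, 7, 12, 14]
Append remaining from right: [14]. Merged: [4, 5, 7, 12, 14, 14]

Final merged array: [4, 5, 7, 12, 14, 14]
Total comparisons: 5

The merged array is [4, 5, 7, 12, 14, 14], requiring 5 comparisons. The merge step runs in O(n) time where n is the total number of elements.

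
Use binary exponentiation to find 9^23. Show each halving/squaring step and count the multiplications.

Computing 9^23 by squaring (build up from 9^1; each line after the first costs one multiplication):

9^1 = 9
9^2 = (9^1)^2 = 9^2 = 81
9^4 = (9^2)^2 = 81^2 = 6561
9^5 = 9 * 9^4 = 9 * 6561 = 59049
9^10 = (9^5)^2 = 59049^2 = 3486784401
9^11 = 9 * 9^10 = 9 * 3486784401 = 31381059609
9^22 = (9^11)^2 = 31381059609^2 = 984770902183611232881
9^23 = 9 * 9^22 = 9 * 984770902183611232881 = 8862938119652501095929

Result: 8862938119652501095929
Multiplications needed: 7 (7 lines after 9^1)

9^23 = 8862938119652501095929. Using exponentiation by squaring, this requires 7 multiplications. The key idea: if the exponent is even, square the half-power; if odd, multiply by the base once.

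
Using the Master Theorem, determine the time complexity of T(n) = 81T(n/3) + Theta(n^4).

Master Theorem for T(n) = 81T(n/3) + O(n^4):

a = 81, b = 3, c = 4
log_b(a) = log_3(81) = 4.0000

Case 2: c = 4 = log_3(81) = 4.0000
T(n) = O(n^4 log n) = O(n^4 log n)

For T(n) = 81T(n/3) + O(n^4): log_3(81) = 4.0000. This is Case 2 of the Master Theorem (c = log_b(a), equal work at all levels), giving O(n^4 log n).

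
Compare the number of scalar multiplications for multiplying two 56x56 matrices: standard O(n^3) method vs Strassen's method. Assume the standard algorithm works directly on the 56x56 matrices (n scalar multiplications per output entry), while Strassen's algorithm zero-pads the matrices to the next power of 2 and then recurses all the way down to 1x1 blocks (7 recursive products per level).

Matrix multiplication for 56x56 matrices:

Strassen's algorithm requires power-of-2 dimensions. Pad 56x56 to 64x64 (next power of 2).

Standard algorithm: 56^3 = 175616 multiplications
Strassen's algorithm: 7^(log2(64)) = 7^6 = 117649 multiplications
Savings: 175616 - 117649 = 57967 multiplications

Standard: 175616 multiplications (56^3). Strassen: 117649 multiplications (7^6, after padding to 64x64). Strassen reduces 8 recursive multiplications to 7 at each level.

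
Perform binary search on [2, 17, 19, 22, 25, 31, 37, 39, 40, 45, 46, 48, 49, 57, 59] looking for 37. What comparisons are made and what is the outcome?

Binary search for 37 in [2, 17, 19, 22, 25, 31, 37, 39, 40, 45, 46, 48, 49, 57, 59]:

lo=0, hi=14, mid=7, arr[mid]=39 -> 39 > 37, search left half
lo=0, hi=6, mid=3, arr[mid]=22 -> 22 < 37, search right half
lo=4, hi=6, mid=5, arr[mid]=31 -> 31 < 37, search right half
lo=6, hi=6, mid=6, arr[mid]=37 -> Found target at index 6!

Binary search finds 37 at index 6 after 4 comparisons. The search repeatedly halves the search space by comparing with the middle element.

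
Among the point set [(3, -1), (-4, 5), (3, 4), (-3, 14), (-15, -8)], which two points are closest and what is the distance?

Computing all pairwise distances among 5 points:

d((3, -1), (-4, 5)) = 9.2195
d((3, -1), (3, 4)) = 5.0 <-- minimum
d((3, -1), (-3, 14)) = 16.1555
d((3, -1), (-15, -8)) = 19.3132
d((-4, 5), (3, 4)) = 7.0711
d((-4, 5), (-3, 14)) = 9.0554
d((-4, 5), (-15, -8)) = 17.0294
d((3, 4), (-3, 14)) = 11.6619
d((3, 4), (-15, -8)) = 21.6333
d((-3, 14), (-15, -8)) = 25.0599

Closest pair: (3, -1) and (3, 4) with distance 5.0

The closest pair is (3, -1) and (3, 4) with Euclidean distance 5.0. For 5 points, brute-force pairwise comparison is shown above. For large n, the divide-and-conquer algorithm (sort by x, recurse on halves, check the dividing strip) achieves O(n log n).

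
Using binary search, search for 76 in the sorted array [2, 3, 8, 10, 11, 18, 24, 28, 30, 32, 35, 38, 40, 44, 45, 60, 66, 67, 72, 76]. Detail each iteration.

Binary search for 76 in [2, 3, 8, 10, 11, 18, 24, 28, 30, 32, 35, 38, 40, 44, 45, 60, 66, 67, 72, 76]:

lo=0, hi=19, mid=9, arr[mid]=32 -> 32 < 76, search right half
lo=10, hi=19, mid=14, arr[mid]=45 -> 45 < 76, search right half
lo=15, hi=19, mid=17, arr[mid]=67 -> 67 < 76, search right half
lo=18, hi=19, mid=18, arr[mid]=72 -> 72 < 76, search right half
lo=19, hi=19, mid=19, arr[mid]=76 -> Found target at index 19!

Binary search finds 76 at index 19 after 5 comparisons. The search repeatedly halves the search space by comparing with the middle element.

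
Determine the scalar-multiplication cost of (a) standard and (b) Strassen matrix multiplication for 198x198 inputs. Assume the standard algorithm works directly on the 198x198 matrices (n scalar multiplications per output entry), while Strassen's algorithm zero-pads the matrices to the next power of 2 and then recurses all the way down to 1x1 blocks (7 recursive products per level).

Matrix multiplication for 198x198 matrices:

Strassen's algorithm requires power-of-2 dimensions. Pad 198x198 to 256x256 (next power of 2).

Standard algorithm: 198^3 = 7762392 multiplications
Strassen's algorithm: 7^(log2(256)) = 7^8 = 5764801 multiplications
Savings: 7762392 - 5764801 = 1997591 multiplications

Standard: 7762392 multiplications (198^3). Strassen: 5764801 multiplications (7^8, after padding to 256x256). Strassen reduces 8 recursive multiplications to 7 at each level.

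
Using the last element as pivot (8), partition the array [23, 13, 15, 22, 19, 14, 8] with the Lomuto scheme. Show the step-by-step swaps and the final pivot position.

Lomuto partition with pivot = 8:

Initial array: [23, 13, 15, 22, 19, 14, 8]

arr[0]=23 > 8: no swap
arr[1]=13 > 8: no swap
arr[2]=15 > 8: no swap
arr[3]=22 > 8: no swap
arr[4]=19 > 8: no swap
arr[5]=14 > 8: no swap

Place pivot at position 0: [8, 13, 15, 22, 19, 14, 23]
Pivot position: 0

After partitioning with pivot 8, the array becomes [8, 13, 15, 22, 19, 14, 23]. The pivot is placed at index 0. All elements to the left of the pivot are <= 8, and all elements to the right are > 8.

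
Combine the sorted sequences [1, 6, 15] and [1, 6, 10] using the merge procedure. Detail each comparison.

Merging process:

Compare 1 vs 1: take 1 from left. Merged: [1]
Compare 6 vs 1: take 1 from right. Merged: [1, 1]
Compare 6 vs 6: take 6 from left. Merged: [1, 1, 6]
Compare 15 vs 6: take 6 from right. Merged: [1, 1, 6, 6]
Compare 15 vs 10: take 10 from right. Merged: [1, 1, 6, 6, 10]
Append remaining from left: [15]. Merged: [1, 1, 6, 6, 10, 15]

Final merged array: [1, 1, 6, 6, 10, 15]
Total comparisons: 5

The merged array is [1, 1, 6, 6, 10, 15], requiring 5 comparisons. The merge step runs in O(n) time where n is the total number of elements.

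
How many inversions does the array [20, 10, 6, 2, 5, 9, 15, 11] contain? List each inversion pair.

Finding inversions in [20, 10, 6, 2, 5, 9, 15, 11]:

(0, 1): arr[0]=20 > arr[1]=10
(0, 2): arr[0]=20 > arr[2]=6
(0, 3): arr[0]=20 > arr[3]=2
(0, 4): arr[0]=20 > arr[4]=5
(0, 5): arr[0]=20 > arr[5]=9
(0, 6): arr[0]=20 > arr[6]=15
(0, 7): arr[0]=20 > arr[7]=11
(1, 2): arr[1]=10 > arr[2]=6
(1, 3): arr[1]=10 > arr[3]=2
(1, 4): arr[1]=10 > arr[4]=5
(1, 5): arr[1]=10 > arr[5]=9
(2, 3): arr[2]=6 > arr[3]=2
(2, 4): arr[2]=6 > arr[4]=5
(6, 7): arr[6]=15 > arr[7]=11

Total inversions: 14

The array has 14 inversion(s): (0,1), (0,2), (0,3), (0,4), (0,5), (0,6), (0,7), (1,2), (1,3), (1,4), (1,5), (2,3), (2,4), (6,7). Each pair (i,j) satisfies i < j and arr[i] > arr[j].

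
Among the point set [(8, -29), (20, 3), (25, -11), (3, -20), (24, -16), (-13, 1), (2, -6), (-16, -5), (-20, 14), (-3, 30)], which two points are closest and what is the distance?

Computing all pairwise distances among 10 points:

d((8, -29), (20, 3)) = 34.176
d((8, -29), (25, -11)) = 24.7588
d((8, -29), (3, -20)) = 10.2956
d((8, -29), (24, -16)) = 20.6155
d((8, -29), (-13, 1)) = 36.6197
d((8, -29), (2, -6)) = 23.7697
d((8, -29), (-16, -5)) = 33.9411
d((8, -29), (-20, 14)) = 51.3128
d((8, -29), (-3, 30)) = 60.0167
d((20, 3), (25, -11)) = 14.8661
d((20, 3), (3, -20)) = 28.6007
d((20, 3), (24, -16)) = 19.4165
d((20, 3), (-13, 1)) = 33.0606
d((20, 3), (2, -6)) = 20.1246
d((20, 3), (-16, -5)) = 36.8782
d((20, 3), (-20, 14)) = 41.4849
d((20, 3), (-3, 30)) = 35.4683
d((25, -11), (3, -20)) = 23.7697
d((25, -11), (24, -16)) = 5.099 <-- minimum
d((25, -11), (-13, 1)) = 39.8497
d((25, -11), (2, -6)) = 23.5372
d((25, -11), (-16, -5)) = 41.4367
d((25, -11), (-20, 14)) = 51.4782
d((25, -11), (-3, 30)) = 49.6488
d((3, -20), (24, -16)) = 21.3776
d((3, -20), (-13, 1)) = 26.4008
d((3, -20), (2, -6)) = 14.0357
d((3, -20), (-16, -5)) = 24.2074
d((3, -20), (-20, 14)) = 41.0488
d((3, -20), (-3, 30)) = 50.3587
d((24, -16), (-13, 1)) = 40.7185
d((24, -16), (2, -6)) = 24.1661
d((24, -16), (-16, -5)) = 41.4849
d((24, -16), (-20, 14)) = 53.2541
d((24, -16), (-3, 30)) = 53.3385
d((-13, 1), (2, -6)) = 16.5529
d((-13, 1), (-16, -5)) = 6.7082
d((-13, 1), (-20, 14)) = 14.7648
d((-13, 1), (-3, 30)) = 30.6757
d((2, -6), (-16, -5)) = 18.0278
d((2, -6), (-20, 14)) = 29.7321
d((2, -6), (-3, 30)) = 36.3456
d((-16, -5), (-20, 14)) = 19.4165
d((-16, -5), (-3, 30)) = 37.3363
d((-20, 14), (-3, 30)) = 23.3452

Closest pair: (25, -11) and (24, -16) with distance 5.099

The closest pair is (25, -11) and (24, -16) with Euclidean distance 5.099. For 10 points, brute-force pairwise comparison is shown above. For large n, the divide-and-conquer algorithm (sort by x, recurse on halves, check the dividing strip) achieves O(n log n).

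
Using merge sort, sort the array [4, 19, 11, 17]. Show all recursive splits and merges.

Merge sort trace:

Split: [4, 19, 11, 17] -> [4, 19] and [11, 17]
  Split: [4, 19] -> [4] and [19]
  Merge: [4] + [19] -> [4, 19]
  Split: [11, 17] -> [11] and [17]
  Merge: [11] + [17] -> [11, 17]
Merge: [4, 19] + [11, 17] -> [4, 11, 17, 19]

Final sorted array: [4, 11, 17, 19]

The merge sort proceeds by recursively splitting the array and merging sorted halves.
After all merges, the sorted array is [4, 11, 17, 19].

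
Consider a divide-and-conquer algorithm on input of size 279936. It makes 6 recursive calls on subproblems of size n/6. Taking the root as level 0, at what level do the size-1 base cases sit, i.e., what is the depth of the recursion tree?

For divide and conquer with division factor 6:

Problem sizes at each level:
Level 0: 279936
Level 1: 46656
Level 2: 7776
Level 3: 1296
Level 4: 216
Level 5: 36
Level 6: 6
Level 7: 1

The root is level 0 and the size-1 base case is level 7 (the tree spans levels 0 through 7, i.e. 8 levels counting the root), so the depth is the number of divisions: log_6(279936) = 7

The recursion tree depth is log_6(279936) = 7. At each level, the problem size is divided by 6, so it takes 7 divisions to reduce to a base case of size 1. The algorithm makes 6 recursive calls at each level.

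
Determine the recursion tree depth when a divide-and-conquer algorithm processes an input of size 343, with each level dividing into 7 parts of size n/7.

For divide and conquer with division factor 7:

Problem sizes at each level:
Level 0: 343
Level 1: 49
Level 2: 7
Level 3: 1

The root is level 0 and the size-1 base case is level 3 (the tree spans levels 0 through 3, i.e. 4 levels counting the root), so the depth is the number of divisions: log_7(343) = 3

The recursion tree depth is log_7(343) = 3. At each level, the problem size is divided by 7, so it takes 3 divisions to reduce to a base case of size 1. The algorithm makes 7 recursive calls at each level.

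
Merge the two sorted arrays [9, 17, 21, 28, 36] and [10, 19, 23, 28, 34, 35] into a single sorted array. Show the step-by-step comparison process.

Merging process:

Compare 9 vs 10: take 9 from left. Merged: [9]
Compare 17 vs 10: take 10 from right. Merged: [9, 10]
Compare 17 vs 19: take 17 from left. Merged: [9, 10, 17]
Compare 21 vs 19: take 19 from right. Merged: [9, 10, 17, 19]
Compare 21 vs 23: take 21 from left. Merged: [9, 10, 17, 19, 21]
Compare 28 vs 23: take 23 from right. Merged: [9, 10, 17, 19, 21, 23]
Compare 28 vs 28: take 28 from left. Merged: [9, 10, 17, 19, 21, 23, 28]
Compare 36 vs 28: take 28 from right. Merged: [9, 10, 17, 19, 21, 23, 28, 28]
Compare 36 vs 34: take 34 from right. Merged: [9, 10, 17, 19, 21, 23, 28, 28, 34]
Compare 36 vs 35: take 35 from right. Merged: [9, 10, 17, 19, 21, 23, 28, 28, 34, 35]
Append remaining from left: [36]. Merged: [9, 10, 17, 19, 21, 23, 28, 28, 34, 35, 36]

Final merged array: [9, 10, 17, 19, 21, 23, 28, 28, 34, 35, 36]
Total comparisons: 10

The merged array is [9, 10, 17, 19, 21, 23, 28, 28, 34, 35, 36], requiring 10 comparisons. The merge step runs in O(n) time where n is the total number of elements.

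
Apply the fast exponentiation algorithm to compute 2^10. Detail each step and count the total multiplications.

Computing 2^10 by squaring (build up from 2^1; each line after the first costs one multiplication):

2^1 = 2
2^2 = (2^1)^2 = 2^2 = 4
2^4 = (2^2)^2 = 4^2 = 16
2^5 = 2 * 2^4 = 2 * 16 = 32
2^10 = (2^5)^2 = 32^2 = 1024

Result: 1024
Multiplications needed: 4 (4 lines after 2^1)

2^10 = 1024. Using exponentiation by squaring, this requires 4 multiplications. The key idea: if the exponent is even, square the half-power; if odd, multiply by the base once.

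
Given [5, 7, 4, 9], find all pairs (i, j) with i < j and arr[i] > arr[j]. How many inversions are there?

Finding inversions in [5, 7, 4, 9]:

(0, 2): arr[0]=5 > arr[2]=4
(1, 2): arr[1]=7 > arr[2]=4

Total inversions: 2

The array has 2 inversion(s): (0,2), (1,2). Each pair (i,j) satisfies i < j and arr[i] > arr[j].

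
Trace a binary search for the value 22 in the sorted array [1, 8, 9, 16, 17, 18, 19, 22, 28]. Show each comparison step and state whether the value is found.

Binary search for 22 in [1, 8, 9, 16, 17, 18, 19, 22, 28]:

lo=0, hi=8, mid=4, arr[mid]=17 -> 17 < 22, search right half
lo=5, hi=8, mid=6, arr[mid]=19 -> 19 < 22, search right half
lo=7, hi=8, mid=7, arr[mid]=22 -> Found target at index 7!

Binary search finds 22 at index 7 after 3 comparisons. The search repeatedly halves the search space by comparing with the middle element.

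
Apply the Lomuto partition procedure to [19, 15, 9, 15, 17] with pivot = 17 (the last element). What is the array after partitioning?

Lomuto partition with pivot = 17:

Initial array: [19, 15, 9, 15, 17]

arr[0]=19 > 17: no swap
arr[1]=15 <= 17: swap with position 0, array becomes [15, 19, 9, 15, 17]
arr[2]=9 <= 17: swap with position 1, array becomes [15, 9, 19, 15, 17]
arr[3]=15 <= 17: swap with position 2, array becomes [15, 9, 15, 19, 17]

Place pivot at position 3: [15, 9, 15, 17, 19]
Pivot position: 3

After partitioning with pivot 17, the array becomes [15, 9, 15, 17, 19]. The pivot is placed at index 3. All elements to the left of the pivot are <= 17, and all elements to the right are > 17.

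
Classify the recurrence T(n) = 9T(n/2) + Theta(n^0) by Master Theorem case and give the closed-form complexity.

Master Theorem for T(n) = 9T(n/2) + O(n^0):

a = 9, b = 2, c = 0
log_b(a) = log_2(9) = 3.1699

Case 1: c = 0 < log_2(9) = 3.1699
T(n) = O(n^(log_2 9))

For T(n) = 9T(n/2) + O(n^0): log_2(9) = 3.1699. This is Case 1 of the Master Theorem (c < log_b(a), work dominated by leaves), giving O(n^(log_2 9)).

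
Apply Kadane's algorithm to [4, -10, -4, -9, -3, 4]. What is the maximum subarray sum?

Using Kadane's algorithm on [4, -10, -4, -9, -3, 4]:

Scanning through the array:
Position 1 (value -10): max_ending_here = -6, max_so_far = 4
Position 2 (value -4): max_ending_here = -4, max_so_far = 4
Position 3 (value -9): max_ending_here = -9, max_so_far = 4
Position 4 (value -3): max_ending_here = -3, max_so_far = 4
Position 5 (value 4): max_ending_here = 4, max_so_far = 4

Maximum subarray: [4]
Maximum sum: 4

The maximum subarray is [4] with sum 4. This subarray runs from index 0 to index 0.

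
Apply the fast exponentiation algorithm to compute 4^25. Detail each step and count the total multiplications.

Computing 4^25 by squaring (build up from 4^1; each line after the first costs one multiplication):

4^1 = 4
4^2 = (4^1)^2 = 4^2 = 16
4^3 = 4 * 4^2 = 4 * 16 = 64
4^6 = (4^3)^2 = 64^2 = 4096
4^12 = (4^6)^2 = 4096^2 = 16777216
4^24 = (4^12)^2 = 16777216^2 = 281474976710656
4^25 = 4 * 4^24 = 4 * 281474976710656 = 1125899906842624

Result: 1125899906842624
Multiplications needed: 6 (6 lines after 4^1)

4^25 = 1125899906842624. Using exponentiation by squaring, this requires 6 multiplications. The key idea: if the exponent is even, square the half-power; if odd, multiply by the base once.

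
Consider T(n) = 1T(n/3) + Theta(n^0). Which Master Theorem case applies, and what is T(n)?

Master Theorem for T(n) = 1T(n/3) + O(n^0):

a = 1, b = 3, c = 0
log_b(a) = log_3(1) = 0.0000

Case 2: c = 0 = log_3(1) = 0.0000
T(n) = O(n^0 log n) = O(log n)

For T(n) = 1T(n/3) + O(n^0): log_3(1) = 0.0000. This is Case 2 of the Master Theorem (c = log_b(a), equal work at all levels), giving O(log n).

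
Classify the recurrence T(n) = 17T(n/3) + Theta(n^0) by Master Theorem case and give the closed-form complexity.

Master Theorem for T(n) = 17T(n/3) + O(n^0):

a = 17, b = 3, c = 0
log_b(a) = log_3(17) = 2.5789

Case 1: c = 0 < log_3(17) = 2.5789
T(n) = O(n^(log_3 17))

For T(n) = 17T(n/3) + O(n^0): log_3(17) = 2.5789. This is Case 1 of the Master Theorem (c < log_b(a), work dominated by leaves), giving O(n^(log_3 17)).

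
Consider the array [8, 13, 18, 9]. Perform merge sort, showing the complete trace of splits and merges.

Merge sort trace:

Split: [8, 13, 18, 9] -> [8, 13] and [18, 9]
  Split: [8, 13] -> [8] and [13]
  Merge: [8] + [13] -> [8, 13]
  Split: [18, 9] -> [18] and [9]
  Merge: [18] + [9] -> [9, 18]
Merge: [8, 13] + [9, 18] -> [8, 9, 13, 18]

Final sorted array: [8, 9, 13, 18]

The merge sort proceeds by recursively splitting the array and merging sorted halves.
After all merges, the sorted array is [8, 9, 13, 18].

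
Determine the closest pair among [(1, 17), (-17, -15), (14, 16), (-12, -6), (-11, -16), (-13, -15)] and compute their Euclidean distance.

Computing all pairwise distances among 6 points:

d((1, 17), (-17, -15)) = 36.7151
d((1, 17), (14, 16)) = 13.0384
d((1, 17), (-12, -6)) = 26.4197
d((1, 17), (-11, -16)) = 35.1141
d((1, 17), (-13, -15)) = 34.9285
d((-17, -15), (14, 16)) = 43.8406
d((-17, -15), (-12, -6)) = 10.2956
d((-17, -15), (-11, -16)) = 6.0828
d((-17, -15), (-13, -15)) = 4.0
d((14, 16), (-12, -6)) = 34.0588
d((14, 16), (-11, -16)) = 40.6079
d((14, 16), (-13, -15)) = 41.1096
d((-12, -6), (-11, -16)) = 10.0499
d((-12, -6), (-13, -15)) = 9.0554
d((-11, -16), (-13, -15)) = 2.2361 <-- minimum

Closest pair: (-11, -16) and (-13, -15) with distance 2.2361

The closest pair is (-11, -16) and (-13, -15) with Euclidean distance 2.2361. For 6 points, brute-force pairwise comparison is shown above. For large n, the divide-and-conquer algorithm (sort by x, recurse on halves, check the dividing strip) achieves O(n log n).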